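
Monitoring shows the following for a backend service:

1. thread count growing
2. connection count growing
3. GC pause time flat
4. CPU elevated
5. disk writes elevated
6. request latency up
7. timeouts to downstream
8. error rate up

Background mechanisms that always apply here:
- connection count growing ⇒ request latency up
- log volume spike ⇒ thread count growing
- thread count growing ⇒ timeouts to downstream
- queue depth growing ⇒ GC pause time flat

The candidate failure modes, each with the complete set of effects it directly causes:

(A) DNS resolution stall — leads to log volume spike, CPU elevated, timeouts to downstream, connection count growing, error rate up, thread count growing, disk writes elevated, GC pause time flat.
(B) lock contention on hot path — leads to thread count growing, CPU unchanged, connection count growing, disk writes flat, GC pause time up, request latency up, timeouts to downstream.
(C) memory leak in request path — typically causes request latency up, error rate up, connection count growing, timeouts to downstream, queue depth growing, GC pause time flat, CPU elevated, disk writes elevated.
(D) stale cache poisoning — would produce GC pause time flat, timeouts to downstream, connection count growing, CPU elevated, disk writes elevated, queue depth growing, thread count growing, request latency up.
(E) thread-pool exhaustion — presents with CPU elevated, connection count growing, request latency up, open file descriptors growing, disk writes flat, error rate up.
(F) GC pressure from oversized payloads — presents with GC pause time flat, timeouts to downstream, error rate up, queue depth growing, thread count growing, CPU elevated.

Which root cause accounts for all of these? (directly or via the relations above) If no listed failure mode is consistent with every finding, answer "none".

A

For each candidate, compare predicted effects to what was observed:
(A) DNS resolution stall — accounts for every observation (request latency up by connection count growing → request latency up)
(B) lock contention on hot path — thread count growing yes; connection count growing yes; GC pause time flat NO; CPU elevated NO; disk writes elevated NO; request latency up yes; timeouts to downstream yes; error rate up NO
(C) memory leak in request path — thread count growing NO; connection count growing yes; GC pause time flat yes; CPU elevated yes; disk writes elevated yes; request latency up yes; timeouts to downstream yes; error rate up yes
(D) stale cache poisoning — thread count growing yes; connection count growing yes; GC pause time flat yes; CPU elevated yes; disk writes elevated yes; request latency up yes; timeouts to downstream yes; error rate up NO
(E) thread-pool exhaustion — thread count growing NO; connection count growing yes; GC pause time flat NO; CPU elevated yes; disk writes elevated NO; request latency up yes; timeouts to downstream NO; error rate up yes
(F) GC pressure from oversized payloads — does not account for connection count growing, disk writes elevated, request latency up
Only (A) is consistent with every observation.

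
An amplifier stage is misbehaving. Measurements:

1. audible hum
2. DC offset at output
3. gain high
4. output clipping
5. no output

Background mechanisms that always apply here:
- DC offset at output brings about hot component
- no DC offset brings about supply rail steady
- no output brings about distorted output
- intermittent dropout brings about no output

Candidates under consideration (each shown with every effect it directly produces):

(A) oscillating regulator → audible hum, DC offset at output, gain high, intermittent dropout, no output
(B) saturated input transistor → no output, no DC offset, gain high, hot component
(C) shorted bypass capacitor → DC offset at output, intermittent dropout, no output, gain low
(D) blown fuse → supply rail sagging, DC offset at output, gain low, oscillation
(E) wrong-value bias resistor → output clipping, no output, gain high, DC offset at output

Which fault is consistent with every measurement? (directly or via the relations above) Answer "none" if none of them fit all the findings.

Checking each candidate against the observations:
(A) oscillating regulator — audible hum +; DC offset at output +; gain high +; output clipping -; no output +
(B) saturated input transistor — fails on audible hum, DC offset at output, output clipping (predicts no DC offset, not DC offset at output)
(C) shorted bypass capacitor — fails on audible hum, gain high, output clipping (predicts gain low, not gain high)
(D) blown fuse — fails on audible hum, gain high, output clipping, no output (predicts gain low, not gain high)
(E) wrong-value bias resistor — audible hum -; DC offset at output +; gain high +; output clipping +; no output +
No candidate is consistent with all observations.

none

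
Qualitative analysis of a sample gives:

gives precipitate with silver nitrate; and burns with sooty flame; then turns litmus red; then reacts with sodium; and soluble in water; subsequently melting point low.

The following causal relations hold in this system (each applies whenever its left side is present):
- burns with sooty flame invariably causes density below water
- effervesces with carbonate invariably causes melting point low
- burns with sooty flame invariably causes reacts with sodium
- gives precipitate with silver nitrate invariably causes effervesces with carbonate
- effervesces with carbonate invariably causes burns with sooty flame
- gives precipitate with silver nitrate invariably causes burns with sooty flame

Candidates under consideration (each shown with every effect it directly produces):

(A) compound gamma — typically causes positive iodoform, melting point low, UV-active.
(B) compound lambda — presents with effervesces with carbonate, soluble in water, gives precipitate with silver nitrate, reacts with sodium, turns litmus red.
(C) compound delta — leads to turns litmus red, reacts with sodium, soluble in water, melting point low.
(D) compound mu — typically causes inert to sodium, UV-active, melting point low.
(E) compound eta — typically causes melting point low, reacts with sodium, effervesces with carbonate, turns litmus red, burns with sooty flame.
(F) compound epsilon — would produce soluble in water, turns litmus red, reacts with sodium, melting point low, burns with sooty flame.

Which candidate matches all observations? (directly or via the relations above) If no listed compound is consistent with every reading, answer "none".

B

Per-candidate check:
(A) compound gamma — gives precipitate with silver nitrate ✗; burns with sooty flame ✗; turns litmus red ✗; reacts with sodium ✗; soluble in water ✗; melting point low ✓
(B) compound lambda — gives precipitate with silver nitrate ✓; burns with sooty flame ✓ (through effervesces with carbonate → burns with sooty flame); turns litmus red ✓; reacts with sodium ✓; soluble in water ✓; melting point low ✓ (through effervesces with carbonate → melting point low)
(C) compound delta — gives precipitate with silver nitrate ✗; burns with sooty flame ✗; turns litmus red ✓; reacts with sodium ✓; soluble in water ✓; melting point low ✓
(D) compound mu — fails on gives precipitate with silver nitrate, burns with sooty flame, turns litmus red, reacts with sodium, soluble in water (predicts inert to sodium, not reacts with sodium)
(E) compound eta — gives precipitate with silver nitrate ✗; burns with sooty flame ✓; turns litmus red ✓; reacts with sodium ✓; soluble in water ✗; melting point low ✓
(F) compound epsilon — gives precipitate with silver nitrate ✗; burns with sooty flame ✓; turns litmus red ✓; reacts with sodium ✓; soluble in water ✓; melting point low ✓
Only (B) is consistent with every observation.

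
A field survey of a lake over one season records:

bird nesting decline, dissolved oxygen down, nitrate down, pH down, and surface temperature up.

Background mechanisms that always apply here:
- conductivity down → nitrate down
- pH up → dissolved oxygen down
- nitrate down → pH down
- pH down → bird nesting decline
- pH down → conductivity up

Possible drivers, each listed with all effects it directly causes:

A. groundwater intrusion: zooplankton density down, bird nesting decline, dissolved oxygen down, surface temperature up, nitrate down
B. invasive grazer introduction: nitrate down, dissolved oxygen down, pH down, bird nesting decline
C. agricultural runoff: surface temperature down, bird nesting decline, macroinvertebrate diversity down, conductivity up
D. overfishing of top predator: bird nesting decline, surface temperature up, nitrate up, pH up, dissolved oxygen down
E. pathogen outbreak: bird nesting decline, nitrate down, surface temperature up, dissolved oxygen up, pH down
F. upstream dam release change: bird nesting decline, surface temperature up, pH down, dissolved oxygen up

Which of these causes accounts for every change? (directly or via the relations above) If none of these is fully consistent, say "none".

A

For each candidate, compare predicted effects to what was observed:
(A) groundwater intrusion — bird nesting decline +; dissolved oxygen down +; nitrate down +; pH down + (via nitrate down → pH down); surface temperature up +
(B) invasive grazer introduction — bird nesting decline +; dissolved oxygen down +; nitrate down +; pH down +; surface temperature up -
(C) agricultural runoff — bird nesting decline +; dissolved oxygen down -; nitrate down -; pH down -; surface temperature up -
(D) overfishing of top predator — fails on nitrate down, pH down (predicts nitrate up, not nitrate down; predicts pH up, not pH down)
(E) pathogen outbreak — bird nesting decline +; dissolved oxygen down -; nitrate down +; pH down +; surface temperature up +
(F) upstream dam release change — bird nesting decline +; dissolved oxygen down -; nitrate down -; pH down +; surface temperature up +
(A) is the only candidate with no mismatches.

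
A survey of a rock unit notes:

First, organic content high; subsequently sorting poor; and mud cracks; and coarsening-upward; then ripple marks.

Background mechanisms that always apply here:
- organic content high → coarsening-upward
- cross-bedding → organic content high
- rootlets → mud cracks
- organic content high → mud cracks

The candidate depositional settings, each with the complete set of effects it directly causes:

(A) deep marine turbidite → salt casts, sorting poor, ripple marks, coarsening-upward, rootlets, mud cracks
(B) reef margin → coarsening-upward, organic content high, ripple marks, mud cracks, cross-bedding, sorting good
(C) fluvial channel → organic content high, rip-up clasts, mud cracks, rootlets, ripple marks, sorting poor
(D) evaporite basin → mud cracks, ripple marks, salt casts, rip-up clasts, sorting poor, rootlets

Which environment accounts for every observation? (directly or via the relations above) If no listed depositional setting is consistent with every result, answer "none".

C

Checking each candidate against the observations:
(A) deep marine turbidite — does not account for organic content high
(B) reef margin — fails on sorting poor (predicts sorting good, not sorting poor)
(C) fluvial channel — organic content high +; sorting poor +; mud cracks +; coarsening-upward + (via organic content high → coarsening-upward); ripple marks +
(D) evaporite basin — does not account for organic content high, coarsening-upward
Only (C) is consistent with every observation.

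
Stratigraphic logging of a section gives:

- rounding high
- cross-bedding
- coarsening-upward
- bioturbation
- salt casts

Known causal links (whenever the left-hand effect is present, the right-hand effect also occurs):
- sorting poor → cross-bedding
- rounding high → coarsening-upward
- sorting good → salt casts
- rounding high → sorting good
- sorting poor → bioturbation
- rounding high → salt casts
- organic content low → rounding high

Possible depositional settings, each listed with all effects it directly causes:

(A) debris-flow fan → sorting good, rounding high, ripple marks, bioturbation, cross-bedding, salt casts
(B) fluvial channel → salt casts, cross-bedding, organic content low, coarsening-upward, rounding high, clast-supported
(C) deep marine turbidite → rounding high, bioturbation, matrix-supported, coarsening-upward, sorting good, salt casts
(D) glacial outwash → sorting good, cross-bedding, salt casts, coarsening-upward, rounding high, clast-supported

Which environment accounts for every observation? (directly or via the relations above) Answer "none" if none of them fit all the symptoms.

Testing each hypothesis:
(A) debris-flow fan — accounts for every observation (coarsening-upward by rounding high → coarsening-upward)
(B) fluvial channel — does not account for bioturbation
(C) deep marine turbidite — rounding high ✓; cross-bedding ✗; coarsening-upward ✓; bioturbation ✓; salt casts ✓
(D) glacial outwash — does not account for bioturbation
(A) alone accounts for all the evidence.

A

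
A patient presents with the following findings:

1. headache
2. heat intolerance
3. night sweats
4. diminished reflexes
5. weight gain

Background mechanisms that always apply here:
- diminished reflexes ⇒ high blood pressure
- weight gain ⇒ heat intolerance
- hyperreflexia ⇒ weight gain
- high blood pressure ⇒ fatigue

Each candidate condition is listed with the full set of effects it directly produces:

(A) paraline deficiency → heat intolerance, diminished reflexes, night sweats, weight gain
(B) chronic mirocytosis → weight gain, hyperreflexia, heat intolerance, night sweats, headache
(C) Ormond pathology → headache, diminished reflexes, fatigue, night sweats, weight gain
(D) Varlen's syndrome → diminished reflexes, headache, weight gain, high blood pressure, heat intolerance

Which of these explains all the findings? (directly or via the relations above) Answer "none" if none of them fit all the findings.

Testing each hypothesis:
(A) paraline deficiency — does not account for headache
(B) chronic mirocytosis — fails on diminished reflexes (predicts hyperreflexia, not diminished reflexes)
(C) Ormond pathology — accounts for every observation (heat intolerance via weight gain → heat intolerance)
(D) Varlen's syndrome — headache yes; heat intolerance yes; night sweats NO; diminished reflexes yes; weight gain yes
(C) is the only candidate with no mismatches.

C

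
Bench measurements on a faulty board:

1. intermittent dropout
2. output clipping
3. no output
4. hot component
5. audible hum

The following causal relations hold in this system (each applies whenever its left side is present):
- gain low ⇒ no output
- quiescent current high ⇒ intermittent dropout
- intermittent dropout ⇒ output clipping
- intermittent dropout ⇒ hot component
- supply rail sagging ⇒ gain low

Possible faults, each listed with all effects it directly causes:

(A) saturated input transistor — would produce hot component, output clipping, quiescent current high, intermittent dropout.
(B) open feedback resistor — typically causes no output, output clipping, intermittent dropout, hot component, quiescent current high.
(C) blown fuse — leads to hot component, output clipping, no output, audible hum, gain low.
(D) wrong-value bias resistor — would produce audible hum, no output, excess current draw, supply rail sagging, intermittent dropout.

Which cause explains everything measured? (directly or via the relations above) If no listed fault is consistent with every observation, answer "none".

D

For each candidate, compare predicted effects to what was observed:
(A) saturated input transistor — does not account for no output, audible hum
(B) open feedback resistor — intermittent dropout yes; output clipping yes; no output yes; hot component yes; audible hum NO
(C) blown fuse — does not account for intermittent dropout
(D) wrong-value bias resistor — intermittent dropout yes; output clipping yes (through intermittent dropout → output clipping); no output yes; hot component yes (through intermittent dropout → hot component); audible hum yes
(D) is the only candidate with no mismatches.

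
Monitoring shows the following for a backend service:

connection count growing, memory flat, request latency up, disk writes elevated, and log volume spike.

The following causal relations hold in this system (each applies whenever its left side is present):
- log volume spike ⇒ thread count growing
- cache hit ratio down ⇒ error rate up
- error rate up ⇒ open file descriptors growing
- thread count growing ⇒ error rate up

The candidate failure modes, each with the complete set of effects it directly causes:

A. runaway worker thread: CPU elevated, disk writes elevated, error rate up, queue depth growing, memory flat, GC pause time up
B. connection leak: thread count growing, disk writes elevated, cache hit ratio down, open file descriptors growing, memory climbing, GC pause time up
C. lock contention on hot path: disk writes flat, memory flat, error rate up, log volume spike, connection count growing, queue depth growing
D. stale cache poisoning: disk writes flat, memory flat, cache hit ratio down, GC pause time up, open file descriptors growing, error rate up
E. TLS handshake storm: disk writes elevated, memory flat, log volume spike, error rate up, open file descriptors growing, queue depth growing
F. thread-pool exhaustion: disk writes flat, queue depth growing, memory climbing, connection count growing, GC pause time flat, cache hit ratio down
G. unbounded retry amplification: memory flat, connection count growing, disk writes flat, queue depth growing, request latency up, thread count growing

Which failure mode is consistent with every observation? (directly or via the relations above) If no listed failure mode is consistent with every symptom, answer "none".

none

For each candidate, compare predicted effects to what was observed:
(A) runaway worker thread — connection count growing NO; memory flat yes; request latency up NO; disk writes elevated yes; log volume spike NO
(B) connection leak — fails on connection count growing, memory flat, request latency up, log volume spike (predicts memory climbing, not memory flat)
(C) lock contention on hot path — connection count growing yes; memory flat yes; request latency up NO; disk writes elevated NO; log volume spike yes
(D) stale cache poisoning — fails on connection count growing, request latency up, disk writes elevated, log volume spike (predicts disk writes flat, not disk writes elevated)
(E) TLS handshake storm — connection count growing NO; memory flat yes; request latency up NO; disk writes elevated yes; log volume spike yes
(F) thread-pool exhaustion — fails on memory flat, request latency up, disk writes elevated, log volume spike (predicts memory climbing, not memory flat; predicts disk writes flat, not disk writes elevated)
(G) unbounded retry amplification — connection count growing yes; memory flat yes; request latency up yes; disk writes elevated NO; log volume spike NO
None of the listed candidates fits everything.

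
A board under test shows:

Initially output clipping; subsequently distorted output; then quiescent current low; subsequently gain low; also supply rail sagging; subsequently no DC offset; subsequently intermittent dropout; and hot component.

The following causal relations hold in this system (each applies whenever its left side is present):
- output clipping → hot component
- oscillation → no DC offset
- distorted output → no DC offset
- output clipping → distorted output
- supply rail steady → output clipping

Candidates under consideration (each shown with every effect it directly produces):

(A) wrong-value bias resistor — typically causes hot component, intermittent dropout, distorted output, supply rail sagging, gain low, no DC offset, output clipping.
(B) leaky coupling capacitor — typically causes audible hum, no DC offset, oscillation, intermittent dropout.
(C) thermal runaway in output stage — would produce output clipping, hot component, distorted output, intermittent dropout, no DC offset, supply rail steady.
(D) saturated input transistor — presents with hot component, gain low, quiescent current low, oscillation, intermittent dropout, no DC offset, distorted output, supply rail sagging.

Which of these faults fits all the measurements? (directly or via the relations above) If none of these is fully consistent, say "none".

none

Per-candidate check:
(A) wrong-value bias resistor — output clipping +; distorted output +; quiescent current low -; gain low +; supply rail sagging +; no DC offset +; intermittent dropout +; hot component +
(B) leaky coupling capacitor — output clipping -; distorted output -; quiescent current low -; gain low -; supply rail sagging -; no DC offset +; intermittent dropout +; hot component -
(C) thermal runaway in output stage — fails on quiescent current low, gain low, supply rail sagging (predicts supply rail steady, not supply rail sagging)
(D) saturated input transistor — does not account for output clipping
No candidate is consistent with all observations.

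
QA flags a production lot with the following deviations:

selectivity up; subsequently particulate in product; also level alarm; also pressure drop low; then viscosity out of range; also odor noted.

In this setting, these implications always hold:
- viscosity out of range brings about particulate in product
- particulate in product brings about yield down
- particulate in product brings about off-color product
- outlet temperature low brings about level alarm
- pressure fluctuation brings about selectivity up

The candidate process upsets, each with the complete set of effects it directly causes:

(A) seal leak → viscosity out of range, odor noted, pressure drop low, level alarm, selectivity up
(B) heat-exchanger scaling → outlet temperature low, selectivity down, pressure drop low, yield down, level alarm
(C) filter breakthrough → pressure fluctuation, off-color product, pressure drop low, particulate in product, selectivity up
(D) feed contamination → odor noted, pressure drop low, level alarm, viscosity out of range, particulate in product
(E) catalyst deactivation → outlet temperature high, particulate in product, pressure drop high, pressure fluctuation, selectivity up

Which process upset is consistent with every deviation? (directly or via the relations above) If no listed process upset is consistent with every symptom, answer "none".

Checking each candidate against the observations:
(A) seal leak — accounts for every observation (particulate in product through viscosity out of range → particulate in product)
(B) heat-exchanger scaling — fails on selectivity up, particulate in product, viscosity out of range, odor noted (predicts selectivity down, not selectivity up)
(C) filter breakthrough — selectivity up +; particulate in product +; level alarm -; pressure drop low +; viscosity out of range -; odor noted -
(D) feed contamination — does not account for selectivity up
(E) catalyst deactivation — fails on level alarm, pressure drop low, viscosity out of range, odor noted (predicts pressure drop high, not pressure drop low)
(A) is the only candidate with no mismatches.

A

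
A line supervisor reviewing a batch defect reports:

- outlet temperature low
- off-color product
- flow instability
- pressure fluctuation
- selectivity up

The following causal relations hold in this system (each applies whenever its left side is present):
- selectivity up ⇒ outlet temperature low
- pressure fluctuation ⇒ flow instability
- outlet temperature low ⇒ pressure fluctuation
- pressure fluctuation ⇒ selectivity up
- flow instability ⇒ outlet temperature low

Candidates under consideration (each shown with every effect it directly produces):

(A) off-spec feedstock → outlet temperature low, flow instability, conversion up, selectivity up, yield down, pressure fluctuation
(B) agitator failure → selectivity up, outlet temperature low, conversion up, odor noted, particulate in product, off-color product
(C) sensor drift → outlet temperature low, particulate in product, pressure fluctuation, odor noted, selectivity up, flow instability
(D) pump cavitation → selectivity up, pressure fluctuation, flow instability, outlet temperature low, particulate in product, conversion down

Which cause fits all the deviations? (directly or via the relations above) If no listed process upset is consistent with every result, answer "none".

B

Per-candidate check:
(A) off-spec feedstock — outlet temperature low yes; off-color product NO; flow instability yes; pressure fluctuation yes; selectivity up yes
(B) agitator failure — outlet temperature low yes; off-color product yes; flow instability yes (via outlet temperature low → pressure fluctuation → flow instability); pressure fluctuation yes (via outlet temperature low → pressure fluctuation); selectivity up yes
(C) sensor drift — outlet temperature low yes; off-color product NO; flow instability yes; pressure fluctuation yes; selectivity up yes
(D) pump cavitation — outlet temperature low yes; off-color product NO; flow instability yes; pressure fluctuation yes; selectivity up yes
(B) is the only candidate with no mismatches.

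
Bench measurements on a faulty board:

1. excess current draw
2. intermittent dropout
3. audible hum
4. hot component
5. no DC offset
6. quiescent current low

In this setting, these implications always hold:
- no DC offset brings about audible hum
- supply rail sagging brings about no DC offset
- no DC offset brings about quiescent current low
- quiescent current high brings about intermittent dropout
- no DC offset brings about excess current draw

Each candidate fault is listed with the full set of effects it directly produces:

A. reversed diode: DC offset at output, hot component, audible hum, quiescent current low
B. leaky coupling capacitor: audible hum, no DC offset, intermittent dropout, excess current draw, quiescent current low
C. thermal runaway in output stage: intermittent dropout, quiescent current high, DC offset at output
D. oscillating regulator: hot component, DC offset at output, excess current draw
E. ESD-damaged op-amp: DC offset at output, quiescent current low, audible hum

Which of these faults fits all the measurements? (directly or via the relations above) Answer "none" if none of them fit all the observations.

none

For each candidate, compare predicted effects to what was observed:
(A) reversed diode — excess current draw miss; intermittent dropout miss; audible hum match; hot component match; no DC offset miss; quiescent current low match
(B) leaky coupling capacitor — does not account for hot component
(C) thermal runaway in output stage — fails on excess current draw, audible hum, hot component, no DC offset, quiescent current low (predicts DC offset at output, not no DC offset; predicts quiescent current high, not quiescent current low)
(D) oscillating regulator — excess current draw match; intermittent dropout miss; audible hum miss; hot component match; no DC offset miss; quiescent current low miss
(E) ESD-damaged op-amp — fails on excess current draw, intermittent dropout, hot component, no DC offset (predicts DC offset at output, not no DC offset)
No candidate is consistent with all observations.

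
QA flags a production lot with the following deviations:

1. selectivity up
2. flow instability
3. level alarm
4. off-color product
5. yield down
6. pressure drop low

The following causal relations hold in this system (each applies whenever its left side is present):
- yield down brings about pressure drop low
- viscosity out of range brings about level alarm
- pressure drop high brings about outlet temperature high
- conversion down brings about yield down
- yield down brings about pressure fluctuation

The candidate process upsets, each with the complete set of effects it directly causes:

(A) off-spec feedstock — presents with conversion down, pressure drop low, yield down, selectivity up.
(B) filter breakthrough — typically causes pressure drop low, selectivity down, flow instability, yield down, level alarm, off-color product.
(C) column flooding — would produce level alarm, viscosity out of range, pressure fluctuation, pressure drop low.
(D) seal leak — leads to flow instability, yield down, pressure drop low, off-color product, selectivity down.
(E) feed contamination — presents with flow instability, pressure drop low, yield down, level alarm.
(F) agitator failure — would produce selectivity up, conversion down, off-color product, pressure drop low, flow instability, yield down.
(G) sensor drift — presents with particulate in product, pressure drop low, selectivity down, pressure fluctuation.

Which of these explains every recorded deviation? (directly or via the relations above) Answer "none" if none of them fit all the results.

Per-candidate check:
(A) off-spec feedstock — selectivity up ✓; flow instability ✗; level alarm ✗; off-color product ✗; yield down ✓; pressure drop low ✓
(B) filter breakthrough — selectivity up ✗; flow instability ✓; level alarm ✓; off-color product ✓; yield down ✓; pressure drop low ✓
(C) column flooding — does not account for selectivity up, flow instability, off-color product, yield down
(D) seal leak — fails on selectivity up, level alarm (predicts selectivity down, not selectivity up)
(E) feed contamination — selectivity up ✗; flow instability ✓; level alarm ✓; off-color product ✗; yield down ✓; pressure drop low ✓
(F) agitator failure — selectivity up ✓; flow instability ✓; level alarm ✗; off-color product ✓; yield down ✓; pressure drop low ✓
(G) sensor drift — selectivity up ✗; flow instability ✗; level alarm ✗; off-color product ✗; yield down ✗; pressure drop low ✓
No candidate is consistent with all observations.

none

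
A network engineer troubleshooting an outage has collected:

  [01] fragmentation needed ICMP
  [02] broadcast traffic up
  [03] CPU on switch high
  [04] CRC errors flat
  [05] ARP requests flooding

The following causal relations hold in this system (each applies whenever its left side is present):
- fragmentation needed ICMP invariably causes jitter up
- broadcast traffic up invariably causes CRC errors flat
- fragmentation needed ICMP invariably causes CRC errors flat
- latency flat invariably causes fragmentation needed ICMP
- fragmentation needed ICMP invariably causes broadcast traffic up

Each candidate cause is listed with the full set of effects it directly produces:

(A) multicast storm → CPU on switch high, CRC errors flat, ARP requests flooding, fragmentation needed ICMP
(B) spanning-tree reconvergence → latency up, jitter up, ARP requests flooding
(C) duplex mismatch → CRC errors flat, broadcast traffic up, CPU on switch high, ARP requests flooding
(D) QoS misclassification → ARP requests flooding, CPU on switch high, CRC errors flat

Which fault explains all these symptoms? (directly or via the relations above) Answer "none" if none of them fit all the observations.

Testing each hypothesis:
(A) multicast storm — accounts for every observation (broadcast traffic up via fragmentation needed ICMP → broadcast traffic up)
(B) spanning-tree reconvergence — does not account for fragmentation needed ICMP, broadcast traffic up, CPU on switch high, CRC errors flat
(C) duplex mismatch — does not account for fragmentation needed ICMP
(D) QoS misclassification — fragmentation needed ICMP NO; broadcast traffic up NO; CPU on switch high yes; CRC errors flat yes; ARP requests flooding yes
Only (A) is consistent with every observation.

A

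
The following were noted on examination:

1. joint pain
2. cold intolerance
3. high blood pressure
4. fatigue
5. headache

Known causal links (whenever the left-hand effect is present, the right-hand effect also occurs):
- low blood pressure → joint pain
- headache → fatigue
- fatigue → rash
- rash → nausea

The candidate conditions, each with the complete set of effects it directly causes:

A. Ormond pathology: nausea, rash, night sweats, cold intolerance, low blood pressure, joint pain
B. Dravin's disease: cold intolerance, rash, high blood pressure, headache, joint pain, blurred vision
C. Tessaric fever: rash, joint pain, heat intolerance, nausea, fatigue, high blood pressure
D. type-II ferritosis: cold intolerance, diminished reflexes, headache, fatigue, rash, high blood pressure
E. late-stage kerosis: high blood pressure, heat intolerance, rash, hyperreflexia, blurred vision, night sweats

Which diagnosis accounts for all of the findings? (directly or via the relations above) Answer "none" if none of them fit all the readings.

Testing each hypothesis:
(A) Ormond pathology — joint pain match; cold intolerance match; high blood pressure miss; fatigue miss; headache miss
(B) Dravin's disease — accounts for every observation (fatigue via headache → fatigue)
(C) Tessaric fever — joint pain match; cold intolerance miss; high blood pressure match; fatigue match; headache miss
(D) type-II ferritosis — joint pain miss; cold intolerance match; high blood pressure match; fatigue match; headache match
(E) late-stage kerosis — joint pain miss; cold intolerance miss; high blood pressure match; fatigue miss; headache miss
(B) is the only candidate with no mismatches.

B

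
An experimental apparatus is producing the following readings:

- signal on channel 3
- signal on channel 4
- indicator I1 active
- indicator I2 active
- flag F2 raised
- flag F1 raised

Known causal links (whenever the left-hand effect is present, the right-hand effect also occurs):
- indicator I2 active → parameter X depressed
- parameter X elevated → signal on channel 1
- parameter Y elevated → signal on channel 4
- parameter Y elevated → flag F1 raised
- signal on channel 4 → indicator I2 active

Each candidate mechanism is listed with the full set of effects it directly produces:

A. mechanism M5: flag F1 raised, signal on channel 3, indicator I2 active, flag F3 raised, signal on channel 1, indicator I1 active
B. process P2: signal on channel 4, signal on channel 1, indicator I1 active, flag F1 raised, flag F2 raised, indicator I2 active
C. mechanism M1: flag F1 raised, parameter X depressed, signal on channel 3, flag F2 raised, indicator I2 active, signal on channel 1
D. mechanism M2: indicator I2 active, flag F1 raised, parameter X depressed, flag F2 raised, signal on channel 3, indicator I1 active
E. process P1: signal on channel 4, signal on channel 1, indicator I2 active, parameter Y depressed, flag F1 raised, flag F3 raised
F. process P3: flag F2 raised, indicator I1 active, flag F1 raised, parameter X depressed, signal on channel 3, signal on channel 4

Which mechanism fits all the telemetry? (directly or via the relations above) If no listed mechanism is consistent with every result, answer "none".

For each candidate, compare predicted effects to what was observed:
(A) mechanism M5 — signal on channel 3 match; signal on channel 4 miss; indicator I1 active match; indicator I2 active match; flag F2 raised miss; flag F1 raised match
(B) process P2 — signal on channel 3 miss; signal on channel 4 match; indicator I1 active match; indicator I2 active match; flag F2 raised match; flag F1 raised match
(C) mechanism M1 — does not account for signal on channel 4, indicator I1 active
(D) mechanism M2 — signal on channel 3 match; signal on channel 4 miss; indicator I1 active match; indicator I2 active match; flag F2 raised match; flag F1 raised match
(E) process P1 — signal on channel 3 miss; signal on channel 4 match; indicator I1 active miss; indicator I2 active match; flag F2 raised miss; flag F1 raised match
(F) process P3 — signal on channel 3 match; signal on channel 4 match; indicator I1 active match; indicator I2 active match (via signal on channel 4 → indicator I2 active); flag F2 raised match; flag F1 raised match
(F) is the only candidate with no mismatches.

F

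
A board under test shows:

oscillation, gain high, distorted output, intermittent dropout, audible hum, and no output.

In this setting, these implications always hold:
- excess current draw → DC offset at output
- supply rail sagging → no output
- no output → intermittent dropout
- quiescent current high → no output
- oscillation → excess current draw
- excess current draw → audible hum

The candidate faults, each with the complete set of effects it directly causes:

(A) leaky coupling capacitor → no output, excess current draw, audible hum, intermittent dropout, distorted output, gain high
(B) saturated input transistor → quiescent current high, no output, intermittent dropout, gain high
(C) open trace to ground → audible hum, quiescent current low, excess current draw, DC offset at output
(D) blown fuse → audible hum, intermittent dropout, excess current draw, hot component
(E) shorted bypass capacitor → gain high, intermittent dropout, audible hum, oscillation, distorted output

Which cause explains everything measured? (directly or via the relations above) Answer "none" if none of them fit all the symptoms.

none

For each candidate, compare predicted effects to what was observed:
(A) leaky coupling capacitor — does not account for oscillation
(B) saturated input transistor — does not account for oscillation, distorted output, audible hum
(C) open trace to ground — does not account for oscillation, gain high, distorted output, intermittent dropout, no output
(D) blown fuse — does not account for oscillation, gain high, distorted output, no output
(E) shorted bypass capacitor — does not account for no output
Every candidate fails on at least one observation.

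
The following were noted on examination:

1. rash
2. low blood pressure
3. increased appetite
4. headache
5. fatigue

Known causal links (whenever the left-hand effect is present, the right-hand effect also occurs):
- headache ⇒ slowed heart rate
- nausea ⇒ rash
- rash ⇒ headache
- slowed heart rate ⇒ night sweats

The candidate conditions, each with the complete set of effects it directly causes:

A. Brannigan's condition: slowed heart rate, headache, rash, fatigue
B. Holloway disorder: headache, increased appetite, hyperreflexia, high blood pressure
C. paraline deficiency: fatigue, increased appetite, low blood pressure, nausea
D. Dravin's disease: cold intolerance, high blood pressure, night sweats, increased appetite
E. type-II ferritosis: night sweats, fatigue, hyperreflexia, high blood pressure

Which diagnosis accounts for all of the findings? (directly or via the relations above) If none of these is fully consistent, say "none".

Testing each hypothesis:
(A) Brannigan's condition — rash ✓; low blood pressure ✗; increased appetite ✗; headache ✓; fatigue ✓
(B) Holloway disorder — rash ✗; low blood pressure ✗; increased appetite ✓; headache ✓; fatigue ✗
(C) paraline deficiency — accounts for every observation (rash through nausea → rash)
(D) Dravin's disease — fails on rash, low blood pressure, headache, fatigue (predicts high blood pressure, not low blood pressure)
(E) type-II ferritosis — rash ✗; low blood pressure ✗; increased appetite ✗; headache ✗; fatigue ✓
Only (C) is consistent with every observation.

C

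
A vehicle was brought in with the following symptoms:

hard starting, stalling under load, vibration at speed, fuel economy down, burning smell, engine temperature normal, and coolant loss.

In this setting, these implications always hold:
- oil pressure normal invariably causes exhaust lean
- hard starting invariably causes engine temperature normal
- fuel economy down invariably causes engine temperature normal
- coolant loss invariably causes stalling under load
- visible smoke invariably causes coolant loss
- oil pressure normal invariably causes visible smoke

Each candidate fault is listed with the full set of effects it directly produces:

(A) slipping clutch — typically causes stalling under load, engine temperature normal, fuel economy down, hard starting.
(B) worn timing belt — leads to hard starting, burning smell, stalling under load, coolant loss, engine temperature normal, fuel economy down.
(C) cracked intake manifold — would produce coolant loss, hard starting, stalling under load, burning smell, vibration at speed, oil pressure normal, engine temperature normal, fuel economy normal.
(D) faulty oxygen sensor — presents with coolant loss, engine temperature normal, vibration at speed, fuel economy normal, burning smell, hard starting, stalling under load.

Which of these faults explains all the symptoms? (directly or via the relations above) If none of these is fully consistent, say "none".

Checking each candidate against the observations:
(A) slipping clutch — does not account for vibration at speed, burning smell, coolant loss
(B) worn timing belt — hard starting ✓; stalling under load ✓; vibration at speed ✗; fuel economy down ✓; burning smell ✓; engine temperature normal ✓; coolant loss ✓
(C) cracked intake manifold — hard starting ✓; stalling under load ✓; vibration at speed ✓; fuel economy down ✗; burning smell ✓; engine temperature normal ✓; coolant loss ✓
(D) faulty oxygen sensor — hard starting ✓; stalling under load ✓; vibration at speed ✓; fuel economy down ✗; burning smell ✓; engine temperature normal ✓; coolant loss ✓
No candidate is consistent with all observations.

none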